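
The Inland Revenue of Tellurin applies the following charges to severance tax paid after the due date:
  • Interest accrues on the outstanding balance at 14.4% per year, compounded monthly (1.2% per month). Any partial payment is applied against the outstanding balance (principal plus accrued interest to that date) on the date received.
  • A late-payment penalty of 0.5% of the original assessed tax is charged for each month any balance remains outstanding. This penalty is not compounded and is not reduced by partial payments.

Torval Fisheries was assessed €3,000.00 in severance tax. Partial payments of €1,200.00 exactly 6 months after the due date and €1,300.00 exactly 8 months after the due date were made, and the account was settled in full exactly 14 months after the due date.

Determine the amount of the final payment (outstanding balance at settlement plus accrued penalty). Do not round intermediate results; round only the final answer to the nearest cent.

€1,038.65

Balance at month 6: €3,000.0000 × (1 + 0.012)^6 = €3,222.5846…
After €1,200.00 payment: €3,222.5846… − €1,200.00 = €2,022.5846…
Balance at month 8: €2,022.5846… × (1 + 0.012)^2 = €2,071.4179…
After €1,300.00 payment: €2,071.4179… − €1,300.00 = €771.4179…
Balance at month 14: €771.4179… × (1 + 0.012)^6 = €828.6532…
Penalty: 14 × 0.5% × €3,000.00 = €210.00
Final settlement = outstanding balance + penalty = €828.6532… + €210.00 = €1,038.65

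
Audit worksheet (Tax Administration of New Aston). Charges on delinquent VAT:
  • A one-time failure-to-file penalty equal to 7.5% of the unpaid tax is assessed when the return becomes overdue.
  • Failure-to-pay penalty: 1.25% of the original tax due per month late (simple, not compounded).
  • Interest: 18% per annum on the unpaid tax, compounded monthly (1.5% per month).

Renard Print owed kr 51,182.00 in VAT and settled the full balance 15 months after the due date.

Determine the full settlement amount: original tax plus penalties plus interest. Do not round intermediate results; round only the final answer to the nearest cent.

kr 77,424.65

Failure-to-file penalty: 7.5% × kr 51,182.00 = kr 3,838.65
Failure-to-pay penalty: 15 × 1.25% × kr 51,182.00 = kr 9,596.63…
Interest: kr 51,182.00 × ((1 + 0.015)^15 − 1) = kr 51,182.00 × 0.2502321… = kr 12,807.3776…
Total = kr 51,182.00 + kr 13,435.2750 + kr 12,807.3776… = kr 77,424.65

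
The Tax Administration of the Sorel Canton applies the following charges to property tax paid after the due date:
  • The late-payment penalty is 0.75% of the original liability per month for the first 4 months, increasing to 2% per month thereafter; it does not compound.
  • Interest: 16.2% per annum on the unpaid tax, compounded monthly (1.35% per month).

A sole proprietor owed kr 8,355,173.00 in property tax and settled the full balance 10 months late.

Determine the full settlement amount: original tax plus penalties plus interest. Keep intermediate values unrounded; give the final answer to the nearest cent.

Penalty, months 1–4: 4 × 0.75% × kr 8,355,173.00 = kr 250,655.19
Penalty, months 5–10: 6 × 2% × kr 8,355,173.00 = kr 1,002,620.76
Interest: kr 8,355,173.00 × ((1 + 0.0135)^10 − 1) = kr 8,355,173.00 × 0.1435036… = kr 1,198,997.2741…
Total = kr 8,355,173.00 + kr 1,253,275.9500 + kr 1,198,997.2741… = kr 10,807,446.22

kr 10,807,446.22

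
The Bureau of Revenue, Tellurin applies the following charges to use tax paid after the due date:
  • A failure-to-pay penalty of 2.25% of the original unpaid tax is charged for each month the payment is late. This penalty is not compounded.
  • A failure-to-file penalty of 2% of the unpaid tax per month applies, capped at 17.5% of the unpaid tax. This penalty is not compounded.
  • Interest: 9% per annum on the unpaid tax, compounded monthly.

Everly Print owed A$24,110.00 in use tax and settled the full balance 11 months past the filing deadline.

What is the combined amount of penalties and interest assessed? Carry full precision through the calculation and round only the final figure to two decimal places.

Failure-to-file: 11 × 2% × A$24,110.00 = A$5,304.20, capped at 17.5% × A$24,110.00 = A$4,219.25
Failure-to-pay penalty: 11 × 2.25% × A$24,110.00 = A$5,967.23…
Interest (9%/yr ÷ 12 = 0.75%/month): A$24,110.00 × ((1 + 0.0075)^11 − 1) = A$2,065.3690…
Penalties + interest = A$10,186.4750 + A$2,065.3690… = A$12,251.84

A$12,251.84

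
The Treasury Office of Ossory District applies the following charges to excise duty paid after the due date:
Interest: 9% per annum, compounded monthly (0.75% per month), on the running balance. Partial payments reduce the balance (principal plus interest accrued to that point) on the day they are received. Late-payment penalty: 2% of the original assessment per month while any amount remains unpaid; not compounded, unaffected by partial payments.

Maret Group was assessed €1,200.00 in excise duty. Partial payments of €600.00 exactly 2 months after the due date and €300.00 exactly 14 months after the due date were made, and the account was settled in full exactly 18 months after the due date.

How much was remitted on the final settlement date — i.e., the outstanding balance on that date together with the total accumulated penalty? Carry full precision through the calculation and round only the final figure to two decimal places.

Balance at month 2: €1,200.0000 × (1 + 0.0075)^2 = €1,218.0675
After €600.00 payment: €1,218.0675 − €600.00 = €618.0675
Balance at month 14: €618.0675 × (1 + 0.0075)^12 = €676.0465…
After €300.00 payment: €676.0465… − €300.00 = €376.0465…
Balance at month 18: €376.0465… × (1 + 0.0075)^4 = €387.4554…
Penalty: 18 × 2% × €1,200.00 = €432.00
Final settlement = outstanding balance + penalty = €387.4554… + €432.00 = €819.46

€819.46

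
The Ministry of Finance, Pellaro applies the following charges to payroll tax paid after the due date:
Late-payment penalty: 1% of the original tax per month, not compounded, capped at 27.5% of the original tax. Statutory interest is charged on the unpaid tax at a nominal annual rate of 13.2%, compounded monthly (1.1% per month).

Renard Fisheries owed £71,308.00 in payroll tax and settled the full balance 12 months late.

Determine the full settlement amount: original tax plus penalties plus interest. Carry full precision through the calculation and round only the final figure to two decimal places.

£89,868.49

Penalty: 12 × 1% × £71,308.00 = £8,556.96 (below the 27.5% cap of £19,609.70)
Interest: £71,308.00 × ((1 + 0.011)^12 − 1) = £71,308.00 × 0.1402862… = £10,003.5281…
Total = £71,308.00 + £8,556.9600 + £10,003.5281… = £89,868.49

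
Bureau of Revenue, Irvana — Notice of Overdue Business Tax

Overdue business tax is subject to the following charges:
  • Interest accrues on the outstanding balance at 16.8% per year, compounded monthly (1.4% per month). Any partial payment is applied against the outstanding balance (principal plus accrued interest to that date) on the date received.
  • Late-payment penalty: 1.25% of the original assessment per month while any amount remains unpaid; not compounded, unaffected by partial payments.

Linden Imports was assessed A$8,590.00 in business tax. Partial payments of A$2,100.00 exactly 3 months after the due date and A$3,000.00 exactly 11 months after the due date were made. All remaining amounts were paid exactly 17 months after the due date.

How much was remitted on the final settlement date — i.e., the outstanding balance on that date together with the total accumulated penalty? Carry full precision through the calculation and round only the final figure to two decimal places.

Balance at month 3: A$8,590.0000 × (1 + 0.014)^3 = A$8,955.8545…
After A$2,100.00 payment: A$8,955.8545… − A$2,100.00 = A$6,855.8545…
Balance at month 11: A$6,855.8545… × (1 + 0.014)^8 = A$7,662.4073…
After A$3,000.00 payment: A$7,662.4073… − A$3,000.00 = A$4,662.4073…
Balance at month 17: A$4,662.4073… × (1 + 0.014)^6 = A$5,068.0155…
Penalty: 17 × 1.25% × A$8,590.00 = A$1,825.38…
Final settlement = outstanding balance + penalty = A$5,068.0155… + A$1,825.38… = A$6,893.39

A$6,893.39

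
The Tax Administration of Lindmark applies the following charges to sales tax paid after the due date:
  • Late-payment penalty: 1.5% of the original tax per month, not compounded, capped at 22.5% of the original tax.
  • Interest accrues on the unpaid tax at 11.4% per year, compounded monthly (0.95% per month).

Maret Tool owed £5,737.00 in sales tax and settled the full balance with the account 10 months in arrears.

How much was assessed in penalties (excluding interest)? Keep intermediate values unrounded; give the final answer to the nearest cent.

Penalty: 10 × 1.5% × £5,737.00 = £860.55 (below the 22.5% cap of £1,290.83…)

£860.55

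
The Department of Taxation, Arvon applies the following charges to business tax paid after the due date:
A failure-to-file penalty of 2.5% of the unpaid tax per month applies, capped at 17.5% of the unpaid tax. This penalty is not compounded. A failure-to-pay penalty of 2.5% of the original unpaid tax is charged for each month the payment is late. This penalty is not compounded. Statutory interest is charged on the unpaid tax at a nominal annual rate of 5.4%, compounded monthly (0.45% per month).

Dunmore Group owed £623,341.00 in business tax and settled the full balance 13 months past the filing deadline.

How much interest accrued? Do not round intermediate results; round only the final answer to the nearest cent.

£37,466.45

Interest: £623,341.00 × ((1 + 0.0045)^13 − 1) = £623,341.00 × 0.0601059… = £37,466.4452…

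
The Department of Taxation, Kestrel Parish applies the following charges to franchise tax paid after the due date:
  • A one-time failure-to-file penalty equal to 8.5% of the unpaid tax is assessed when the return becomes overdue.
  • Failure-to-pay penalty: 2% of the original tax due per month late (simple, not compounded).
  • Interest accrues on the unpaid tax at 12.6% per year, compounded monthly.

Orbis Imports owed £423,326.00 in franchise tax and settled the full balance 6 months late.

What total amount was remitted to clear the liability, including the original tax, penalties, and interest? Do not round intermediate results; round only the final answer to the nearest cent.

Failure-to-file penalty: 8.5% × £423,326.00 = £35,982.71
Failure-to-pay penalty: 6 × 2% × £423,326.00 = £50,799.12
Interest (12.6%/yr ÷ 12 = 1.05%/month): £423,326.00 × ((1 + 0.0105)^6 − 1) = £27,379.4919…
Total = £423,326.00 + £86,781.8300 + £27,379.4919… = £537,487.32

£537,487.32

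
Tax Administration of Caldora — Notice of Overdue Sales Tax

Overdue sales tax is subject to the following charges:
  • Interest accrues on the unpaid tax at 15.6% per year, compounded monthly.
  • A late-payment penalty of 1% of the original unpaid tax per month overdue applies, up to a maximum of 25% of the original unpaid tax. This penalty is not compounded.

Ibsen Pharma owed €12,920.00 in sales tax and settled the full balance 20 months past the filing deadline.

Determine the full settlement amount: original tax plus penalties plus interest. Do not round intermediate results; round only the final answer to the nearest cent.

Penalty: 20 × 1% × €12,920.00 = €2,584.00 (below the 25% cap of €3,230.00)
Interest (15.6%/yr ÷ 12 = 1.3%/month): €12,920.00 × ((1 + 0.013)^20 − 1) = €3,808.2851…
Total = €12,920.00 + €2,584.0000 + €3,808.2851… = €19,312.29

€19,312.29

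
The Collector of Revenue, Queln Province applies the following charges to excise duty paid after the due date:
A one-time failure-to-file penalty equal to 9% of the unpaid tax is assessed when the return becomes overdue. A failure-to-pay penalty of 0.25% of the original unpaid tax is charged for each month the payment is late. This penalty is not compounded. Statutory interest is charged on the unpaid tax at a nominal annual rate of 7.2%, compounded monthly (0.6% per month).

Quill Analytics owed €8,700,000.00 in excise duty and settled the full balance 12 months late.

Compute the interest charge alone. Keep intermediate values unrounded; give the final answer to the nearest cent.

€647,490.26

Interest: €8,700,000.00 × ((1 + 0.006)^12 − 1) = €8,700,000.00 × 0.0744242… = €647,490.2592…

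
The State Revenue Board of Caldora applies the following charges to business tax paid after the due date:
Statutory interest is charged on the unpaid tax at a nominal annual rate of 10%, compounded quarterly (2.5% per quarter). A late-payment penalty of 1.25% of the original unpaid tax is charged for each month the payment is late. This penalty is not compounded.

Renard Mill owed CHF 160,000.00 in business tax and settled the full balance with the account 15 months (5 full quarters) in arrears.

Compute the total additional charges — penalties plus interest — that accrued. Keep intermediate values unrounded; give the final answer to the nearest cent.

Late-payment penalty = 1.25% × CHF 160,000.00 × 15 mo = CHF 30,000.00
Interest: CHF 160,000.00 × ((1 + 0.025)^5 − 1) = CHF 160,000.00 × 0.1314082… = CHF 21,025.3141…
Penalties + interest = CHF 30,000.0000 + CHF 21,025.3141… = CHF 51,025.31

CHF 51,025.31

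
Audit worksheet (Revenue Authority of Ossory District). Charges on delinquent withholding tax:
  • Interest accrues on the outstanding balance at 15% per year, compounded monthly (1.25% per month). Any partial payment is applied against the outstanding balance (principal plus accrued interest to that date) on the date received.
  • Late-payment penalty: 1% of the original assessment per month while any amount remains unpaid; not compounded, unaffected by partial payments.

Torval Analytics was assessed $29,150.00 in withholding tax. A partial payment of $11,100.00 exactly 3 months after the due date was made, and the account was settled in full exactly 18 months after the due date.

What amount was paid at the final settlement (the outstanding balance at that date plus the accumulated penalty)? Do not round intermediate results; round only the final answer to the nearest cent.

$28,327.73

Balance at month 3: $29,150.0000 × (1 + 0.0125)^3 = $30,256.8460…
After $11,100.00 payment: $30,256.8460… − $11,100.00 = $19,156.8460…
Balance at month 18: $19,156.8460… × (1 + 0.0125)^15 = $23,080.7271…
Penalty: 18 × 1% × $29,150.00 = $5,247.00
Final settlement = outstanding balance + penalty = $23,080.7271… + $5,247.00 = $28,327.73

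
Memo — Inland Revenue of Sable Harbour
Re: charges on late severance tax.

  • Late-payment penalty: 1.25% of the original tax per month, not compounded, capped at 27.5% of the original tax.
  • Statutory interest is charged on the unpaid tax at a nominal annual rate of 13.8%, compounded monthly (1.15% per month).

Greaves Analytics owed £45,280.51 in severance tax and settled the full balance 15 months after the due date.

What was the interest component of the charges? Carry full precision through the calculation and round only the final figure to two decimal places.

Interest: £45,280.51 × ((1 + 0.0115)^15 − 1) = £45,280.51 × 0.1871027… = £8,472.1074…

£8,472.11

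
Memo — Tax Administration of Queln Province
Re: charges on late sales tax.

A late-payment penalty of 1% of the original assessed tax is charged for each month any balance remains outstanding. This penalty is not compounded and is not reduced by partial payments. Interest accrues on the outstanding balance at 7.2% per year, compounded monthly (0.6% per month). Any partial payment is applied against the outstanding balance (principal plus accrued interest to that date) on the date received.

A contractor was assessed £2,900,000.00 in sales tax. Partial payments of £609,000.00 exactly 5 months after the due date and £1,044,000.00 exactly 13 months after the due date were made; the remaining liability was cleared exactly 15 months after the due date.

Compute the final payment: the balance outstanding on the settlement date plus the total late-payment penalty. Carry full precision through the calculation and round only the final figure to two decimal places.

£1,904,144.09

Balance at month 5: £2,900,000.0000 × (1 + 0.006)^5 = £2,988,050.2828…
After £609,000.00 payment: £2,988,050.2828… − £609,000.00 = £2,379,050.2828…
Balance at month 13: £2,379,050.2828… × (1 + 0.006)^8 = £2,495,671.7729…
After £1,044,000.00 payment: £2,495,671.7729… − £1,044,000.00 = £1,451,671.7729…
Balance at month 15: £1,451,671.7729… × (1 + 0.006)^2 = £1,469,144.0944…
Penalty: 15 × 1% × £2,900,000.00 = £435,000.00
Final settlement = outstanding balance + penalty = £1,469,144.0944… + £435,000.00 = £1,904,144.09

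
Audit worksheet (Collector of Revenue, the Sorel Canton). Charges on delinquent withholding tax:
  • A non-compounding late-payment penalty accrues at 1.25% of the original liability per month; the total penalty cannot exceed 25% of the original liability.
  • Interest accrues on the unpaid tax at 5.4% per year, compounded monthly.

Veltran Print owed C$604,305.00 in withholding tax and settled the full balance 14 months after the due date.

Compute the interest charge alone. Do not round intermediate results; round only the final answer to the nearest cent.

Interest (5.4%/yr ÷ 12 = 0.45%/month): C$604,305.00 × ((1 + 0.0045)^14 − 1) = C$39,205.0928…

C$39,205.09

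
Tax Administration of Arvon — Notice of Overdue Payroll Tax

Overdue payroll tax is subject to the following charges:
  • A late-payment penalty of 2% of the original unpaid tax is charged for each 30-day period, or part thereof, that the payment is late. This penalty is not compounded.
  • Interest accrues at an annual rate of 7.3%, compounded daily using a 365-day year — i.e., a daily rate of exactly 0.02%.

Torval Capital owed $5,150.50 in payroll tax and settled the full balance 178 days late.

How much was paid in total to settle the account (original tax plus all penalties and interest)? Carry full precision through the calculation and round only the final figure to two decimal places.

$5,955.20

Penalty periods: ⌈178/30⌉ = 6; penalty = 6 × 2% × $5,150.50 = $618.06
Interest: $5,150.50 × ((1 + 0.0002)^178 − 1) = $5,150.50 × 0.03623758… = $186.6416…
Total = $5,150.50 + $618.0600 + $186.6416… = $5,955.20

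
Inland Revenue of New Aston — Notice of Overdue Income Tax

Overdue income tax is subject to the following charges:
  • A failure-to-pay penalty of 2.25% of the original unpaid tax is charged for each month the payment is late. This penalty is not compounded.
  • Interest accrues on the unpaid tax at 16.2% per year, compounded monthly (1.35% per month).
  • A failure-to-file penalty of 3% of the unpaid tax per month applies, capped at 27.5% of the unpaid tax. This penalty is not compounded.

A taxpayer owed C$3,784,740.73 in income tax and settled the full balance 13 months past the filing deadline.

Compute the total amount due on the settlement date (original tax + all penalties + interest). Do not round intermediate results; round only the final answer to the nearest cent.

C$6,653,360.38

Failure-to-file: 13 × 3% × C$3,784,740.73 = C$1,476,048.88…, capped at 27.5% × C$3,784,740.73 = C$1,040,803.70…
Failure-to-pay penalty: 13 × 2.25% × C$3,784,740.73 = C$1,107,036.66…
Interest: C$3,784,740.73 × ((1 + 0.0135)^13 − 1) = C$3,784,740.73 × 0.1904435… = C$720,779.2850…
Total = C$3,784,740.73 + C$2,147,840.3643… + C$720,779.2850… = C$6,653,360.38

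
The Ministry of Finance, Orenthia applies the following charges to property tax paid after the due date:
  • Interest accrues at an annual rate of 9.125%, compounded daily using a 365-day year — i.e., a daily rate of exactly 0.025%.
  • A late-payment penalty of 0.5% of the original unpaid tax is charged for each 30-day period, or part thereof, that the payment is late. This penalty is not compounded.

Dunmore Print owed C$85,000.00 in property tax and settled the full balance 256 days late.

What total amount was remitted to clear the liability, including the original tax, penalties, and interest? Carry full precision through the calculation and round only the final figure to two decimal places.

Penalty periods: ⌈256/30⌉ = 9; penalty = 9 × 0.5% × C$85,000.00 = C$3,825.00
Interest: C$85,000.00 × ((1 + 0.00025)^256 − 1) = C$85,000.00 × 0.06608387… = C$5,617.1291…
Total = C$85,000.00 + C$3,825.0000 + C$5,617.1291… = C$94,442.13

C$94,442.13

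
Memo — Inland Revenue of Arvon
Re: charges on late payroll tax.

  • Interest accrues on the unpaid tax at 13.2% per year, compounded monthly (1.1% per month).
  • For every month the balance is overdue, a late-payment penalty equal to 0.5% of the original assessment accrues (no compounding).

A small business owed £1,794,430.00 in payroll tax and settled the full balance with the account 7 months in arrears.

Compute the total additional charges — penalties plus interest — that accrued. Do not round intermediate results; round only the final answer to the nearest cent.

£205,620.33

Late-payment penalty: 7 × 0.5% × £1,794,430.00 = £62,805.05
Interest: £1,794,430.00 × ((1 + 0.011)^7 − 1) = £1,794,430.00 × 0.0795881… = £142,815.2758…
Penalties + interest = £62,805.0500 + £142,815.2758… = £205,620.33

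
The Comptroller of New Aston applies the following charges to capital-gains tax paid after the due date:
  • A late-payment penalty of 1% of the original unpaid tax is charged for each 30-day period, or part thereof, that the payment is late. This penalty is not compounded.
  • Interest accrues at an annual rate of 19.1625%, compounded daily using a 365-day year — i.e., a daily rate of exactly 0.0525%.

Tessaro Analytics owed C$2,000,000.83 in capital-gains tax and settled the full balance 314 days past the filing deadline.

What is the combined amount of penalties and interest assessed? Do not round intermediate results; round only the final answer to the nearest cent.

Penalty periods: ⌈314/30⌉ = 11; penalty = 11 × 1% × C$2,000,000.83 = C$220,000.09…
Interest: C$2,000,000.83 × ((1 + 0.000525)^314 − 1) = C$2,000,000.83 × 0.17916521… = C$358,330.5759…
Penalties + interest = C$220,000.0913 + C$358,330.5759… = C$578,330.67

C$578,330.67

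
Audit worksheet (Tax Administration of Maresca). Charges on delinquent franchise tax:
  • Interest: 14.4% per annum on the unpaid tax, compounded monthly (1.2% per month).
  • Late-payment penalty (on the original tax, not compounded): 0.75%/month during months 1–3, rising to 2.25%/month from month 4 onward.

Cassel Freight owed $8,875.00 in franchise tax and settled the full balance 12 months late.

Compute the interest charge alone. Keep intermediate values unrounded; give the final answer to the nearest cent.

$1,365.81

Interest: $8,875.00 × ((1 + 0.012)^12 − 1) = $8,875.00 × 0.1538946… = $1,365.8148…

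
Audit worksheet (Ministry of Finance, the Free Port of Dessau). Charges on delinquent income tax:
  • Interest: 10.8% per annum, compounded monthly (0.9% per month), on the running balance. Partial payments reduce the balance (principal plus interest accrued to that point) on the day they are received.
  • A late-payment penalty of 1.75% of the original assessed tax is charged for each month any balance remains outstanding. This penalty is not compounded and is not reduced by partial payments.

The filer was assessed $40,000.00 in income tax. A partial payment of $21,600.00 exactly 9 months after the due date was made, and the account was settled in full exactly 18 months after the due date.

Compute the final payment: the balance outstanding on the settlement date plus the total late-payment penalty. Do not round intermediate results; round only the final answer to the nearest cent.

Balance at month 9: $40,000.0000 × (1 + 0.009)^9 = $43,359.1228…
After $21,600.00 payment: $43,359.1228… − $21,600.00 = $21,759.1228…
Balance at month 18: $21,759.1228… × (1 + 0.009)^9 = $23,586.4119…
Penalty: 18 × 1.75% × $40,000.00 = $12,600.00
Final settlement = outstanding balance + penalty = $23,586.4119… + $12,600.00 = $36,186.41

$36,186.41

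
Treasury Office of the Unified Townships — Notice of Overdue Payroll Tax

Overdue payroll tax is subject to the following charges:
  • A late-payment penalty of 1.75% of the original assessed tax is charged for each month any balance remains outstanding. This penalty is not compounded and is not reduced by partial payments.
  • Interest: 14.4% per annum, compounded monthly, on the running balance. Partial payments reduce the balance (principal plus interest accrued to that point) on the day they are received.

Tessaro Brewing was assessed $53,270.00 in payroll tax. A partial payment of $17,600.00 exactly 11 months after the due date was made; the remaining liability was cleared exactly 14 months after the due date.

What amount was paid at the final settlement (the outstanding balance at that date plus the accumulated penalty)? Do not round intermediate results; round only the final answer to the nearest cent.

$57,761.97

Monthly rate = 14.4% ÷ 12 = 1.2%
Balance at month 11: $53,270.0000 × (1 + 0.012)^11 = $60,739.0975…
After $17,600.00 payment: $60,739.0975… − $17,600.00 = $43,139.0975…
Balance at month 14: $43,139.0975… × (1 + 0.012)^3 = $44,710.8156…
Penalty: 14 × 1.75% × $53,270.00 = $13,051.15
Final settlement = outstanding balance + penalty = $44,710.8156… + $13,051.15 = $57,761.97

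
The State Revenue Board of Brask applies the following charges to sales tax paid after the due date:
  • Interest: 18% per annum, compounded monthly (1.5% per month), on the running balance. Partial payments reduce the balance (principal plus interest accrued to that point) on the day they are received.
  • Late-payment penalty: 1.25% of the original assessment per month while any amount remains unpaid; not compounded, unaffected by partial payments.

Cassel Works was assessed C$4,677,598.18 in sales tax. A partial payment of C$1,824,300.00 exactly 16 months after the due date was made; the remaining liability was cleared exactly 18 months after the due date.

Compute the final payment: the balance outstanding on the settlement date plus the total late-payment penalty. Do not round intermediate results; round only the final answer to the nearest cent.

Balance at month 16: C$4,677,598.1800 × (1 + 0.015)^16 = C$5,935,804.4882…
After C$1,824,300.00 payment: C$5,935,804.4882… − C$1,824,300.00 = C$4,111,504.4882…
Balance at month 18: C$4,111,504.4882… × (1 + 0.015)^2 = C$4,235,774.7113…
Penalty: 18 × 1.25% × C$4,677,598.18 = C$1,052,459.59…
Final settlement = outstanding balance + penalty = C$4,235,774.7113… + C$1,052,459.59… = C$5,288,234.30

C$5,288,234.30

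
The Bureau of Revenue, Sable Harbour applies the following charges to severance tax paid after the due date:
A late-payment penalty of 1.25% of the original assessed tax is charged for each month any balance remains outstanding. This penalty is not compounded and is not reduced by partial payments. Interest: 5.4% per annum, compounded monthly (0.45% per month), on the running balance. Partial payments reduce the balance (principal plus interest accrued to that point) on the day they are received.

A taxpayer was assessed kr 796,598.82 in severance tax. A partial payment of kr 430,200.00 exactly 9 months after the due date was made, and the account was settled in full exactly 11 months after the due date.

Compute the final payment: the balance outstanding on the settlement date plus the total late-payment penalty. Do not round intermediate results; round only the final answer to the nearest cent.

Balance at month 9: kr 796,598.8200 × (1 + 0.0045)^9 = kr 829,447.9317…
After kr 430,200.00 payment: kr 829,447.9317… − kr 430,200.00 = kr 399,247.9317…
Balance at month 11: kr 399,247.9317… × (1 + 0.0045)^2 = kr 402,849.2478…
Penalty: 11 × 1.25% × kr 796,598.82 = kr 109,532.34…
Final settlement = outstanding balance + penalty = kr 402,849.2478… + kr 109,532.34… = kr 512,381.59

kr 512,381.59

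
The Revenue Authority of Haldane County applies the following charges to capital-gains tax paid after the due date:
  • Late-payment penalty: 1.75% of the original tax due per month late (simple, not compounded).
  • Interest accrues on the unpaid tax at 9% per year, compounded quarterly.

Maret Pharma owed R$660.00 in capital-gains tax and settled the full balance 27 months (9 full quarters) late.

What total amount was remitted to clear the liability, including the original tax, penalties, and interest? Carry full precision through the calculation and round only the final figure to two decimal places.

R$1,118.18

Late-payment penalty = 1.75% × R$660.00 × 27 mo = R$311.85
Interest (9%/yr ÷ 4 = 2.25%/quarter): R$660.00 × ((1 + 0.0225)^9 − 1) = R$146.3318…
Total = R$660.00 + R$311.8500 + R$146.3318… = R$1,118.18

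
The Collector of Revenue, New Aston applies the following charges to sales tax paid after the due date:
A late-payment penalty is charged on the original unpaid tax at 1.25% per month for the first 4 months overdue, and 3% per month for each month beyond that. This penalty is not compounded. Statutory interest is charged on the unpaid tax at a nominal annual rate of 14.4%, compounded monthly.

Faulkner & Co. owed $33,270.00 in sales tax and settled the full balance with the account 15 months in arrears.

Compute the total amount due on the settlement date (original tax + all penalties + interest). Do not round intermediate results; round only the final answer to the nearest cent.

Penalty, months 1–4: 4 × 1.25% × $33,270.00 = $1,663.50
Penalty, months 5–15: 11 × 3% × $33,270.00 = $10,979.10
Interest (14.4%/yr ÷ 12 = 1.2%/month): $33,270.00 × ((1 + 0.012)^15 − 1) = $6,518.7677…
Total = $33,270.00 + $12,642.6000 + $6,518.7677… = $52,431.37

$52,431.37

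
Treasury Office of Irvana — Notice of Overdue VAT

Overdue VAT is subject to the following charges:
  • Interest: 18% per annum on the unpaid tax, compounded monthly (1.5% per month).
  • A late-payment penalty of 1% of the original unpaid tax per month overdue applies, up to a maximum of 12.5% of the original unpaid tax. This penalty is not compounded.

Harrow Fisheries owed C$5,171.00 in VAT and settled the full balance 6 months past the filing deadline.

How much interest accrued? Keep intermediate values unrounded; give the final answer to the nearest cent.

Interest: C$5,171.00 × ((1 + 0.015)^6 − 1) = C$5,171.00 × 0.0934433… = C$483.1951…

C$483.20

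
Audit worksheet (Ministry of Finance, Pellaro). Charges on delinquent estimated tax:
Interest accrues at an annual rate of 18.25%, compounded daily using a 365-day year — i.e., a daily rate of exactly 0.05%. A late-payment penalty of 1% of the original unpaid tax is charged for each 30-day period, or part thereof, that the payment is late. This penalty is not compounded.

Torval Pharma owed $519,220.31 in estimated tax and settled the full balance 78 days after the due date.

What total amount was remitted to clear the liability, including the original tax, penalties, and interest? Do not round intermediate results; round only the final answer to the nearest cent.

$555,441.30

Penalty periods: ⌈78/30⌉ = 3; penalty = 3 × 1% × $519,220.31 = $15,576.61…
Interest: $519,220.31 × ((1 + 0.0005)^78 − 1) = $519,220.31 × 0.03976035… = $20,644.3809…
Total = $519,220.31 + $15,576.6093 + $20,644.3809… = $555,441.30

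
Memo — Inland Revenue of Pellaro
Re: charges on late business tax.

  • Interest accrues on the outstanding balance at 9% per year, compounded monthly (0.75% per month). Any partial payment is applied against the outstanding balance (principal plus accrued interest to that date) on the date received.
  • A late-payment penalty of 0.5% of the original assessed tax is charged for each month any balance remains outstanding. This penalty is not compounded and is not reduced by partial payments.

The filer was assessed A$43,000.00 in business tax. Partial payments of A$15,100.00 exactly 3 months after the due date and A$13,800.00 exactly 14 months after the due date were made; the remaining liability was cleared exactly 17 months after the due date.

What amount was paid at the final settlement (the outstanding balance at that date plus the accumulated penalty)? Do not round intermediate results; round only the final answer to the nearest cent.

Balance at month 3: A$43,000.0000 × (1 + 0.0075)^3 = A$43,974.7744…
After A$15,100.00 payment: A$43,974.7744… − A$15,100.00 = A$28,874.7744…
Balance at month 14: A$28,874.7744… × (1 + 0.0075)^11 = A$31,348.3150…
After A$13,800.00 payment: A$31,348.3150… − A$13,800.00 = A$17,548.3150…
Balance at month 17: A$17,548.3150… × (1 + 0.0075)^3 = A$17,946.1208…
Penalty: 17 × 0.5% × A$43,000.00 = A$3,655.00
Final settlement = outstanding balance + penalty = A$17,946.1208… + A$3,655.00 = A$21,601.12

A$21,601.12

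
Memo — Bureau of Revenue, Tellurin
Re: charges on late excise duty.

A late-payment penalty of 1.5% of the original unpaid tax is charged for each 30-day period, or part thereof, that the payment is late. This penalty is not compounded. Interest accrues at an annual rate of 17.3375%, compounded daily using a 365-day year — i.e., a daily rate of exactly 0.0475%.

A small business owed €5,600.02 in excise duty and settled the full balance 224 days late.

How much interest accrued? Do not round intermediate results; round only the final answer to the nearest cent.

Interest: €5,600.02 × ((1 + 0.000475)^224 − 1) = €5,600.02 × 0.11223860… = €628.5384…

€628.54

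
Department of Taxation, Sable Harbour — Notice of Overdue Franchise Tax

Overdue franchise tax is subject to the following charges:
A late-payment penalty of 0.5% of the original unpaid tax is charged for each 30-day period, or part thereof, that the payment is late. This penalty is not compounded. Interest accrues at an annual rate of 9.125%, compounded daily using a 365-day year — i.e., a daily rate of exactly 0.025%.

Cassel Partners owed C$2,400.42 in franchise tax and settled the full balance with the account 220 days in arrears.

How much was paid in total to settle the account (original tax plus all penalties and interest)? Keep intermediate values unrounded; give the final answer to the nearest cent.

Penalty periods: ⌈220/30⌉ = 8; penalty = 8 × 0.5% × C$2,400.42 = C$96.02…
Interest: C$2,400.42 × ((1 + 0.00025)^220 − 1) = C$2,400.42 × 0.05653335… = C$135.7038…
Total = C$2,400.42 + C$96.0168 + C$135.7038… = C$2,632.14

C$2,632.14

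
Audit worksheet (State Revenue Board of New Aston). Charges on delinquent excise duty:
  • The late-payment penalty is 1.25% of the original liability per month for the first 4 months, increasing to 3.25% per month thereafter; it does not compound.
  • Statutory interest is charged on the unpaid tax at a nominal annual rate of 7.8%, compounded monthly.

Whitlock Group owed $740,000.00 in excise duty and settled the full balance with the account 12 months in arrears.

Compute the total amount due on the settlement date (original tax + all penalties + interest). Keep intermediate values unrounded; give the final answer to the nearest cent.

$1,029,228.86

Penalty, months 1–4: 4 × 1.25% × $740,000.00 = $37,000.00
Penalty, months 5–12: 8 × 3.25% × $740,000.00 = $192,400.00
Interest (7.8%/yr ÷ 12 = 0.65%/month): $740,000.00 × ((1 + 0.0065)^12 − 1) = $59,828.8597…
Total = $740,000.00 + $229,400.0000 + $59,828.8597… = $1,029,228.86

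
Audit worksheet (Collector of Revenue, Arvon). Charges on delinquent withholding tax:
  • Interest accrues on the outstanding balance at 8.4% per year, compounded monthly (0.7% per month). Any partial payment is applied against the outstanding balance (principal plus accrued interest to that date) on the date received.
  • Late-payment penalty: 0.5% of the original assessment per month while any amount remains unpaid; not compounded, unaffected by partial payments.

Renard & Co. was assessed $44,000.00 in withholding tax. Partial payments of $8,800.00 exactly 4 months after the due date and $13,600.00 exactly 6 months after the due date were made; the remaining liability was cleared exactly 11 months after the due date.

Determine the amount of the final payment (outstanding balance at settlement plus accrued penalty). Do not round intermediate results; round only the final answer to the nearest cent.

Balance at month 4: $44,000.0000 × (1 + 0.007)^4 = $45,244.9965…
After $8,800.00 payment: $45,244.9965… − $8,800.00 = $36,444.9965…
Balance at month 6: $36,444.9965… × (1 + 0.007)^2 = $36,957.0122…
After $13,600.00 payment: $36,957.0122… − $13,600.00 = $23,357.0122…
Balance at month 11: $23,357.0122… × (1 + 0.007)^5 = $24,186.0330…
Penalty: 11 × 0.5% × $44,000.00 = $2,420.00
Final settlement = outstanding balance + penalty = $24,186.0330… + $2,420.00 = $26,606.03

$26,606.03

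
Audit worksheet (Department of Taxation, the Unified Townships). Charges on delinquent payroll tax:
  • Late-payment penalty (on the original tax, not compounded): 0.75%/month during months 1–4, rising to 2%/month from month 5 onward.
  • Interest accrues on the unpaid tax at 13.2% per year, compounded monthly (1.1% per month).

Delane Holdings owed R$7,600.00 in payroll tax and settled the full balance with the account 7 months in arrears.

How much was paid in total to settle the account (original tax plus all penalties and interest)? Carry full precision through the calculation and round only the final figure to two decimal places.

R$8,888.87

Penalty, months 1–4: 4 × 0.75% × R$7,600.00 = R$228.00
Penalty, months 5–7: 3 × 2% × R$7,600.00 = R$456.00
Interest: R$7,600.00 × ((1 + 0.011)^7 − 1) = R$7,600.00 × 0.0795881… = R$604.8696…
Total = R$7,600.00 + R$684.0000 + R$604.8696… = R$8,888.87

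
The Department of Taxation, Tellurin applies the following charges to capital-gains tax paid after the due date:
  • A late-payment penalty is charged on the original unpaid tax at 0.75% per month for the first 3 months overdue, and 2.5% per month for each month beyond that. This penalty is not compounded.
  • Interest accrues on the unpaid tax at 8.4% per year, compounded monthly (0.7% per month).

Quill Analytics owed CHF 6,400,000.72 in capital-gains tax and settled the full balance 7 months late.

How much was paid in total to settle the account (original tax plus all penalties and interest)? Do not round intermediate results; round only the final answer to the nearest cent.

Penalty, months 1–3: 3 × 0.75% × CHF 6,400,000.72 = CHF 144,000.02…
Penalty, months 4–7: 4 × 2.5% × CHF 6,400,000.72 = CHF 640,000.07…
Interest: CHF 6,400,000.72 × ((1 + 0.007)^7 − 1) = CHF 6,400,000.72 × 0.0500411… = CHF 320,263.0081…
Total = CHF 6,400,000.72 + CHF 784,000.0882 + CHF 320,263.0081… = CHF 7,504,263.82

CHF 7,504,263.82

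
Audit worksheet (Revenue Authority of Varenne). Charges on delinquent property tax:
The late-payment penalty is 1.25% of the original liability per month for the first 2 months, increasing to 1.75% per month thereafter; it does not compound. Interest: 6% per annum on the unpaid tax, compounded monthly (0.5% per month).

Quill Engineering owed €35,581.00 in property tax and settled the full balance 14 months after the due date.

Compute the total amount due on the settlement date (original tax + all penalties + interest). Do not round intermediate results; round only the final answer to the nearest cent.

Penalty, months 1–2: 2 × 1.25% × €35,581.00 = €889.53…
Penalty, months 3–14: 12 × 1.75% × €35,581.00 = €7,472.01
Interest: €35,581.00 × ((1 + 0.005)^14 − 1) = €35,581.00 × 0.0723211… = €2,573.2582…
Total = €35,581.00 + €8,361.5350 + €2,573.2582… = €46,515.79

€46,515.79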